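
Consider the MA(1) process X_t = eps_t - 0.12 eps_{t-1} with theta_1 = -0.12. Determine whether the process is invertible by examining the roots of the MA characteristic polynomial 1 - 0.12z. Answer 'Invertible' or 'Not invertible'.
\text{Invertible}

The MA(q) characteristic polynomial is P(z) = 1 - 0.12z.
Invertibility requires all roots to lie outside the unit circle, i.e. |z| > 1 for every root.
This is linear in z: 1 + (-0.12) z = 0  =>  z = -1/(-0.12) = 8.333333,  |z| = 8.333333.
Moduli of all roots: 8.3333.
All moduli strictly greater than 1? Yes.
Verdict: Invertible.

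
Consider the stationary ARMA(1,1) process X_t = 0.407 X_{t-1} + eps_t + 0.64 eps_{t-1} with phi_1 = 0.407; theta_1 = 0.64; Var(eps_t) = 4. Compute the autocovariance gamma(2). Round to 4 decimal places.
\gamma(2) = 2.5751

Multiply the model equation by X_{t-k} and take expectations. With theta_0 = psi_0 = 1 and psi_j the MA(infinity) weights, this gives
  gamma(k) - sum_i phi_i gamma(k-i) = c_k,
  c_k = sigma^2 * sum_{j=k..q} theta_j psi_{j-k}   (c_k = 0 for k > q),
using gamma(-m) = gamma(m).
psi-weights needed (psi_j = theta_j + sum_i phi_i psi_{j-i}):
  psi_1 = theta_1 + phi_1 = 0.64 + (0.407) = 1.047
Right-hand sides:
  c_0 = sigma^2 (1 + theta_1 psi_1) = 4 * (1 + (0.64)(1.047)) = 4 * 1.67008 = 6.68032
  c_1 = sigma^2 theta_1 = 4 * (0.64) = 2.56
  c_2 = 0
Equations for k = 0 and k = 1 (AR order 1):
  gamma(0) = phi_1 gamma(1) + c_0
  gamma(1) = phi_1 gamma(0) + c_1
Substituting the second into the first: gamma(0) (1 - phi_1^2) = c_0 + phi_1 c_1, so
  gamma(0) = (c_0 + phi_1 c_1) / (1 - phi_1^2) = (6.68032 + (0.407)(2.56)) / (1 - (0.407)^2) = 7.72224 / 0.834351 = 9.255385.
  gamma(1) = phi_1 gamma(0) + c_1 = (0.407)(9.255385) + (2.56) = 6.326942.
For k = 2 (> q): gamma(2) = phi_1 gamma(1) = (0.407)(6.326942) = 2.575065.
Therefore gamma(2) = 2.5751 (to 4 decimal places).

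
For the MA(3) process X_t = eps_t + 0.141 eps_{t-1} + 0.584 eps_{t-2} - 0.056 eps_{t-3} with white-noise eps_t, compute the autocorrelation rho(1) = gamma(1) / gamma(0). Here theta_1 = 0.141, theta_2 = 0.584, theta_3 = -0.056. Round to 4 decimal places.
\rho(1) = 0.1398

For an MA(q) process with theta_0 = 1, the autocovariance is
  gamma(k) = sigma^2 * sum_{i=0..q-k} theta_i * theta_{i+k},
and rho(k) = gamma(k) / gamma(0). Sigma^2 cancels.
  numerator   = (1)*(0.141) + (0.141)*(0.584) + (0.584)*(-0.056) = 0.19064.
  denominator = (1)^2 + (0.141)^2 + (0.584)^2 + (-0.056)^2 = 1.364073.
  rho(1) = 0.19064 / 1.364073 = 0.1398.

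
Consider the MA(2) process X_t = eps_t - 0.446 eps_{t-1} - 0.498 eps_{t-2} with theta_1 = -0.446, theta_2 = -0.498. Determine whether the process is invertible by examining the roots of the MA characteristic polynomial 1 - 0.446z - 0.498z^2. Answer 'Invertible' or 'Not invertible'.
\text{Invertible}

The MA(q) characteristic polynomial is P(z) = 1 - 0.446z - 0.498z^2.
Invertibility requires all roots to lie outside the unit circle, i.e. |z| > 1 for every root.
Set 1 + (-0.446) z + (-0.498) z^2 = 0, i.e. a z^2 + b z + c = 0 with a = -0.498, b = -0.446, c = 1.
Discriminant D = b^2 - 4ac = (-0.446)^2 - 4*(-0.498)*1 = 0.198916 - (-1.992) = 2.190916.
D >= 0, so the roots are real: z = (-b +/- sqrt(D)) / (2a) = (0.446 +/- 1.480174) / (-0.996).
  z_1 = (0.446 + 1.480174) / (-0.996) = -1.9339,   |z_1| = 1.9339.
  z_2 = (0.446 - 1.480174) / (-0.996) = 1.0383,   |z_2| = 1.0383.
Moduli of all roots: 1.9339, 1.0383.
All moduli strictly greater than 1? Yes.
Verdict: Invertible.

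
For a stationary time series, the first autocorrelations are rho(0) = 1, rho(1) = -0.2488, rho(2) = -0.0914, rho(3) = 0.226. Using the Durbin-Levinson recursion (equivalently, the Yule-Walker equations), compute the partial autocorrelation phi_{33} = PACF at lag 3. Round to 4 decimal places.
\phi_{33} = 0.1740

The PACF at lag k is phi_{kk}, the last component of the solution
to the Yule-Walker system G_k phi = r_k where
  (G_k)_{ij} = rho(|i - j|), (r_k)_i = rho(i), i,j = 1..k.
Equivalently, Durbin-Levinson gives phi_{kk} iteratively:
  phi_{11} = rho(1)
  phi_{kk} = [rho(k) - sum_{j=1..k-1} phi_{k-1,j} rho(k-j)]
            / [1 - sum_{j=1..k-1} phi_{k-1,j} rho(j)],
  phi_{k,j} = phi_{k-1,j} - phi_{kk} phi_{k-1,k-j},  j = 1..k-1.
Step k = 1:
  phi_11 = rho(1) = -0.2488.
Step k = 2:
  phi_22 = [rho(2) - phi_11 rho(1)] / [1 - phi_11 rho(1)] = [-0.0914 - (-0.2488)(-0.2488)] / [1 - (-0.2488)(-0.2488)]
         = -0.15330144 / 0.93809856 = -0.163417.
  Update: phi_21 = phi_11 - phi_22 phi_11 = -0.2488 - (-0.163417)(-0.2488) = -0.289458.
Step k = 3:
  phi_33 = [rho(3) - phi_21 rho(2) - phi_22 rho(1)] / [1 - phi_21 rho(1) - phi_22 rho(2)]
    numerator   = 0.226 - (-0.289458)(-0.0914) - (-0.163417)(-0.2488) = 0.15888532
    denominator = 1 - (-0.289458)(-0.2488) - (-0.163417)(-0.0914) = 0.91304647
  phi_33 = 0.15888532 / 0.91304647 = 0.174.
Therefore phi_{33} = 0.1740.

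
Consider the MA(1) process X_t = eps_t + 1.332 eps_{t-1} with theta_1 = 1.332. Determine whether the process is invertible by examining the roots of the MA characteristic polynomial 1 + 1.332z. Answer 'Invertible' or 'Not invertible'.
\text{Not invertible}

The MA(q) characteristic polynomial is P(z) = 1 + 1.332z.
Invertibility requires all roots to lie outside the unit circle, i.e. |z| > 1 for every root.
This is linear in z: 1 + (1.332) z = 0  =>  z = -1/(1.332) = -0.750751,  |z| = 0.750751.
Moduli of all roots: 0.7508.
All moduli strictly greater than 1? No.
Verdict: Not invertible.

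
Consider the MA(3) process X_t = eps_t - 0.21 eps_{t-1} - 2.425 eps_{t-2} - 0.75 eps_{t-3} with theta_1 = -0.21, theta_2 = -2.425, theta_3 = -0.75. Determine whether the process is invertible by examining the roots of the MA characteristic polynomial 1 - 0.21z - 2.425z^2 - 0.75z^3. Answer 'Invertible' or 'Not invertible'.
\text{Not invertible}

The MA(q) characteristic polynomial is P(z) = 1 - 0.21z - 2.425z^2 - 0.75z^3.
Invertibility requires all roots to lie outside the unit circle, i.e. |z| > 1 for every root.
Degree 3: look for a simple real root z0 first, then factor out (1 - z/z0) and solve the remaining quadratic.
Testing z0 = -0.8: P(-0.8) = 1 + (-0.21)(-0.8) + (-2.425)(-0.8)^2 + (-0.75)(-0.8)^3
  = 1 + (0.168) + (-1.552) + (0.384) = 0.  So z_0 = -0.8 is a root, |z_0| = 0.8.
Divide out the factor (1 + 1.25 z) = (1 - z/z0) (since 1/z0 = -1.25):
  P(z) = (1 + 1.25 z)(1 + (-1.46) z + (-0.6) z^2)
  [check: z-coef -1.46 - (-1.25) = -0.21; z^2-coef -0.6 - (-1.25)(-1.46) = -2.425; z^3-coef -(-1.25)(-0.6) = -0.75.]
Remaining roots from the quadratic factor 1 + (-1.46) z + (-0.6) z^2:
  Set 1 + (-1.46) z + (-0.6) z^2 = 0, i.e. a z^2 + b z + c = 0 with a = -0.6, b = -1.46, c = 1.
  Discriminant D = b^2 - 4ac = (-1.46)^2 - 4*(-0.6)*1 = 2.1316 - (-2.4) = 4.5316.
  D >= 0, so the roots are real: z = (-b +/- sqrt(D)) / (2a) = (1.46 +/- 2.128756) / (-1.2).
    z_1 = (1.46 + 2.128756) / (-1.2) = -2.9906,   |z_1| = 2.9906.
    z_2 = (1.46 - 2.128756) / (-1.2) = 0.5573,   |z_2| = 0.5573.
Moduli of all roots: 0.8000, 2.9906, 0.5573.
All moduli strictly greater than 1? No.
Verdict: Not invertible.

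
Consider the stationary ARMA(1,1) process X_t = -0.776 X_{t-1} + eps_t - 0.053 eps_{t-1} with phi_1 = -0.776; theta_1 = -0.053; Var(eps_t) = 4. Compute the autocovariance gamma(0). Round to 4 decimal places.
\gamma(0) = 10.9100

Multiply the model equation by X_{t-k} and take expectations. With theta_0 = psi_0 = 1 and psi_j the MA(infinity) weights, this gives
  gamma(k) - sum_i phi_i gamma(k-i) = c_k,
  c_k = sigma^2 * sum_{j=k..q} theta_j psi_{j-k}   (c_k = 0 for k > q),
using gamma(-m) = gamma(m).
psi-weights needed (psi_j = theta_j + sum_i phi_i psi_{j-i}):
  psi_1 = theta_1 + phi_1 = -0.053 + (-0.776) = -0.829
Right-hand sides:
  c_0 = sigma^2 (1 + theta_1 psi_1) = 4 * (1 + (-0.053)(-0.829)) = 4 * 1.043937 = 4.175748
  c_1 = sigma^2 theta_1 = 4 * (-0.053) = -0.212
  c_2 = 0
Equations for k = 0 and k = 1 (AR order 1):
  gamma(0) = phi_1 gamma(1) + c_0
  gamma(1) = phi_1 gamma(0) + c_1
Substituting the second into the first: gamma(0) (1 - phi_1^2) = c_0 + phi_1 c_1, so
  gamma(0) = (c_0 + phi_1 c_1) / (1 - phi_1^2) = (4.175748 + (-0.776)(-0.212)) / (1 - (-0.776)^2) = 4.34026 / 0.397824 = 10.91.
Therefore gamma(0) = 10.9100 (to 4 decimal places).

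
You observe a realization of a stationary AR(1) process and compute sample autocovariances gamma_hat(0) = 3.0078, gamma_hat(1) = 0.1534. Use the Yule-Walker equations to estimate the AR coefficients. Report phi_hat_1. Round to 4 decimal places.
\hat\phi_{1} = 0.0510

The Yule-Walker equations for an AR(p) process read, in matrix form,
  Gamma_p phi = r_p,   with   (Gamma_p)_{ij} = gamma(|i - j|),
                       (r_p)_i = gamma(i),   i,j = 1..p.
Substitute the sample gammas (Toeplitz matrix and right-hand side of size 1):
  Gamma_p = [[3.0078]]
  r_p     = [0.1534]
With p = 1 this is the single equation gamma(0) phi_1 = gamma(1):
  phi_hat_1 = gamma(1) / gamma(0) = 0.1534 / 3.0078 = 0.0510.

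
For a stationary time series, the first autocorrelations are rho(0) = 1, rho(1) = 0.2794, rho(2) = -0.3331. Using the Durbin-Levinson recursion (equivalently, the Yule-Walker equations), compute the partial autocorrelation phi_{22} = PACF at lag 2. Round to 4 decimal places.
\phi_{22} = -0.4460

The PACF at lag k is phi_{kk}, the last component of the solution
to the Yule-Walker system G_k phi = r_k where
  (G_k)_{ij} = rho(|i - j|), (r_k)_i = rho(i), i,j = 1..k.
Equivalently, Durbin-Levinson gives phi_{kk} iteratively:
  phi_{11} = rho(1)
  phi_{kk} = [rho(k) - sum_{j=1..k-1} phi_{k-1,j} rho(k-j)]
            / [1 - sum_{j=1..k-1} phi_{k-1,j} rho(j)],
  phi_{k,j} = phi_{k-1,j} - phi_{kk} phi_{k-1,k-j},  j = 1..k-1.
Step k = 1:
  phi_11 = rho(1) = 0.2794.
Step k = 2:
  phi_22 = [rho(2) - phi_11 rho(1)] / [1 - phi_11 rho(1)] = [-0.3331 - (0.2794)(0.2794)] / [1 - (0.2794)(0.2794)]
         = -0.41116436 / 0.92193564 = -0.446.
Therefore phi_{22} = -0.4460.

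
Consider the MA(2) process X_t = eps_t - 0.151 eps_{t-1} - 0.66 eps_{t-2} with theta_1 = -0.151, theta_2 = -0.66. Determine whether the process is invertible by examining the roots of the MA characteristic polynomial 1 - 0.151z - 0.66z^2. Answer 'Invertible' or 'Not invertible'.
\text{Invertible}

The MA(q) characteristic polynomial is P(z) = 1 - 0.151z - 0.66z^2.
Invertibility requires all roots to lie outside the unit circle, i.e. |z| > 1 for every root.
Set 1 + (-0.151) z + (-0.66) z^2 = 0, i.e. a z^2 + b z + c = 0 with a = -0.66, b = -0.151, c = 1.
Discriminant D = b^2 - 4ac = (-0.151)^2 - 4*(-0.66)*1 = 0.022801 - (-2.64) = 2.662801.
D >= 0, so the roots are real: z = (-b +/- sqrt(D)) / (2a) = (0.151 +/- 1.631809) / (-1.32).
  z_1 = (0.151 + 1.631809) / (-1.32) = -1.3506,   |z_1| = 1.3506.
  z_2 = (0.151 - 1.631809) / (-1.32) = 1.1218,   |z_2| = 1.1218.
Moduli of all roots: 1.3506, 1.1218.
All moduli strictly greater than 1? Yes.
Verdict: Invertible.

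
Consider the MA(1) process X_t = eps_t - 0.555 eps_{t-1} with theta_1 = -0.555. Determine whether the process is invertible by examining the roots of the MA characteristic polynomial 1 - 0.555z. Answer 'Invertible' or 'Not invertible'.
\text{Invertible}

The MA(q) characteristic polynomial is P(z) = 1 - 0.555z.
Invertibility requires all roots to lie outside the unit circle, i.e. |z| > 1 for every root.
This is linear in z: 1 + (-0.555) z = 0  =>  z = -1/(-0.555) = 1.801802,  |z| = 1.801802.
Moduli of all roots: 1.8018.
All moduli strictly greater than 1? Yes.
Verdict: Invertible.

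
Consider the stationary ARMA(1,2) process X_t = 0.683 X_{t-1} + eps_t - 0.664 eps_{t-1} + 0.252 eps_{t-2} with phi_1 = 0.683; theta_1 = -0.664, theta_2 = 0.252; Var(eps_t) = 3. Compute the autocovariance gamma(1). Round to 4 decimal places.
\gamma(1) = 0.3418

Multiply the model equation by X_{t-k} and take expectations. With theta_0 = psi_0 = 1 and psi_j the MA(infinity) weights, this gives
  gamma(k) - sum_i phi_i gamma(k-i) = c_k,
  c_k = sigma^2 * sum_{j=k..q} theta_j psi_{j-k}   (c_k = 0 for k > q),
using gamma(-m) = gamma(m).
psi-weights needed (psi_j = theta_j + sum_i phi_i psi_{j-i}):
  psi_1 = theta_1 + phi_1 = -0.664 + (0.683) = 0.019
  psi_2 = theta_2 + phi_1 psi_1 = 0.252 + (0.683)(0.019) = 0.264977
Right-hand sides:
  c_0 = sigma^2 (1 + theta_1 psi_1 + theta_2 psi_2) = 3 * (1 + (-0.664)(0.019) + (0.252)(0.264977)) = 3 * 1.054158 = 3.162475
  c_1 = sigma^2 (theta_1 + theta_2 psi_1) = 3 * (-0.664 + (0.252)(0.019)) = -1.977636
  c_2 = sigma^2 theta_2 = 3 * (0.252) = 0.756
Equations for k = 0 and k = 1 (AR order 1):
  gamma(0) = phi_1 gamma(1) + c_0
  gamma(1) = phi_1 gamma(0) + c_1
Substituting the second into the first: gamma(0) (1 - phi_1^2) = c_0 + phi_1 c_1, so
  gamma(0) = (c_0 + phi_1 c_1) / (1 - phi_1^2) = (3.162475 + (0.683)(-1.977636)) / (1 - (0.683)^2) = 1.811749 / 0.533511 = 3.395899.
  gamma(1) = phi_1 gamma(0) + c_1 = (0.683)(3.395899) + (-1.977636) = 0.341763.
Therefore gamma(1) = 0.3418 (to 4 decimal places).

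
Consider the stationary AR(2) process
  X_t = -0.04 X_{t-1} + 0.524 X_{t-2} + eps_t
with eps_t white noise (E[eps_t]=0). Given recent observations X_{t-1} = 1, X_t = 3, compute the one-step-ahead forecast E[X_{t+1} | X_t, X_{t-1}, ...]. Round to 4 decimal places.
E[X_{t+1} \mid \mathcal F_t] = 0.4040

For an AR(p) model X_t = c + sum_i phi_i X_{t-i} + eps_t, the
one-step-ahead conditional mean is
  E[X_{t+1} | X_t, ...] = c + sum_i phi_i X_{t+1-i}.
Substitute known values:
  E[X_{t+1} | ...] = (-0.04) * (3) + (0.524) * (1)
                   = 0.4040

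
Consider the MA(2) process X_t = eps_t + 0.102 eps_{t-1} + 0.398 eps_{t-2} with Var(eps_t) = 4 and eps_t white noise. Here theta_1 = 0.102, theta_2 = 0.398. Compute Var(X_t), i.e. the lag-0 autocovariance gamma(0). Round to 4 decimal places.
\gamma(0) = 4.6752

For an MA(q) process X_t = eps_t + sum_i theta_i eps_{t-i} with
Var(eps_t) = sigma^2, the variance is
  gamma(0) = sigma^2 * (1 + sum_i theta_i^2).
  sum_i theta_i^2 = (0.102)^2 + (0.398)^2 = 0.010404 + 0.158404 = 0.168808.
  gamma(0) = 4 * (1 + 0.168808) = 4 * 1.168808 = 4.675232, which rounds to 4.6752.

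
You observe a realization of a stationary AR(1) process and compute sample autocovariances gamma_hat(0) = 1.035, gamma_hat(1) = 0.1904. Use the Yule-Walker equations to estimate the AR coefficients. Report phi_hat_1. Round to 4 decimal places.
\hat\phi_{1} = 0.1840

The Yule-Walker equations for an AR(p) process read, in matrix form,
  Gamma_p phi = r_p,   with   (Gamma_p)_{ij} = gamma(|i - j|),
                       (r_p)_i = gamma(i),   i,j = 1..p.
Substitute the sample gammas (Toeplitz matrix and right-hand side of size 1):
  Gamma_p = [[1.035]]
  r_p     = [0.1904]
With p = 1 this is the single equation gamma(0) phi_1 = gamma(1):
  phi_hat_1 = gamma(1) / gamma(0) = 0.1904 / 1.035 = 0.1840.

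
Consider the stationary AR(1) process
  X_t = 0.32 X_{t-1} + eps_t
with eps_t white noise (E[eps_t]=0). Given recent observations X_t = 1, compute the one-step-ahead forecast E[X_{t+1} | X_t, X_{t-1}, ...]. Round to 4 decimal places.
E[X_{t+1} \mid \mathcal F_t] = 0.3200

For an AR(p) model X_t = c + sum_i phi_i X_{t-i} + eps_t, the
one-step-ahead conditional mean is
  E[X_{t+1} | X_t, ...] = c + sum_i phi_i X_{t+1-i}.
Substitute known values:
  E[X_{t+1} | ...] = (0.32) * (1)
                   = 0.3200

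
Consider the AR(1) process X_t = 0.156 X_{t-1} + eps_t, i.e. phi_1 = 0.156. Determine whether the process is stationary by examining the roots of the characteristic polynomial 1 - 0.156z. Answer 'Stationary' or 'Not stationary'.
\text{Stationary}

The AR(p) characteristic polynomial is P(z) = 1 - 0.156z.
Stationarity requires all roots to lie outside the unit circle, i.e. |z| > 1 for every root.
This is linear in z: 1 + (-0.156) z = 0  =>  z = -1/(-0.156) = 6.410256,  |z| = 6.410256.
Moduli of all roots: 6.4103.
All moduli strictly greater than 1? Yes.
Verdict: Stationary.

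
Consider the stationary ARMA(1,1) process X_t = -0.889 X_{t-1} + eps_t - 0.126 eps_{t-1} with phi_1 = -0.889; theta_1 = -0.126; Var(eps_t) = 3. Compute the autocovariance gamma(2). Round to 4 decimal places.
\gamma(2) = 14.3564

Multiply the model equation by X_{t-k} and take expectations. With theta_0 = psi_0 = 1 and psi_j the MA(infinity) weights, this gives
  gamma(k) - sum_i phi_i gamma(k-i) = c_k,
  c_k = sigma^2 * sum_{j=k..q} theta_j psi_{j-k}   (c_k = 0 for k > q),
using gamma(-m) = gamma(m).
psi-weights needed (psi_j = theta_j + sum_i phi_i psi_{j-i}):
  psi_1 = theta_1 + phi_1 = -0.126 + (-0.889) = -1.015
Right-hand sides:
  c_0 = sigma^2 (1 + theta_1 psi_1) = 3 * (1 + (-0.126)(-1.015)) = 3 * 1.12789 = 3.38367
  c_1 = sigma^2 theta_1 = 3 * (-0.126) = -0.378
  c_2 = 0
Equations for k = 0 and k = 1 (AR order 1):
  gamma(0) = phi_1 gamma(1) + c_0
  gamma(1) = phi_1 gamma(0) + c_1
Substituting the second into the first: gamma(0) (1 - phi_1^2) = c_0 + phi_1 c_1, so
  gamma(0) = (c_0 + phi_1 c_1) / (1 - phi_1^2) = (3.38367 + (-0.889)(-0.378)) / (1 - (-0.889)^2) = 3.719712 / 0.209679 = 17.740031.
  gamma(1) = phi_1 gamma(0) + c_1 = (-0.889)(17.740031) + (-0.378) = -16.148888.
For k = 2 (> q): gamma(2) = phi_1 gamma(1) = (-0.889)(-16.148888) = 14.356361.
Therefore gamma(2) = 14.3564 (to 4 decimal places).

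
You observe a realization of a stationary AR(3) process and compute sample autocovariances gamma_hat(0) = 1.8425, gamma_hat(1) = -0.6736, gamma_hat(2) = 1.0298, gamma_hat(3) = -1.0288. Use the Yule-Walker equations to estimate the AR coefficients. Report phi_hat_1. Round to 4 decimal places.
\hat\phi_{1} = 0.0191

The Yule-Walker equations for an AR(p) process read, in matrix form,
  Gamma_p phi = r_p,   with   (Gamma_p)_{ij} = gamma(|i - j|),
                       (r_p)_i = gamma(i),   i,j = 1..p.
Substitute the sample gammas (Toeplitz matrix and right-hand side of size 3):
  Gamma_p = [[1.8425, -0.6736, 1.0298], [-0.6736, 1.8425, -0.6736], [1.0298, -0.6736, 1.8425]]
  r_p     = [-0.6736, 1.0298, -1.0288]
Written out (R1..R3):
  (R1) 1.8425 phi_1 - 0.6736 phi_2 + 1.0298 phi_3 = -0.6736
  (R2) -0.6736 phi_1 + 1.8425 phi_2 - 0.6736 phi_3 = 1.0298
  (R3) 1.0298 phi_1 - 0.6736 phi_2 + 1.8425 phi_3 = -1.0288
Gaussian elimination:
  R2 <- R2 - (-0.6736/1.8425) R1 = R2 - (-0.36559) R1:  1.596238 phi_2 - 0.297115 phi_3 = 0.783538
  R3 <- R3 - (1.0298/1.8425) R1 = R3 - (0.558915) R1:  -0.297115 phi_2 + 1.26693 phi_3 = -0.652315
  R3 <- R3 - (-0.297115/1.596238) R2 = R3 - (-0.186135) R2:  1.211626 phi_3 = -0.506472
Back-substitution:
  phi_hat_3 = -0.506472 / 1.211626 = -0.41801
  phi_hat_2 = (0.783538 - (-0.297115)(-0.41801)) / 1.596238 = 0.413059
  phi_hat_1 = (-0.6736 - (-0.6736)(0.413059) - (1.0298)(-0.41801)) / 1.8425 = 0.019052
So phi_hat = [0.0191, 0.4131, -0.4180].
Therefore phi_hat_1 = 0.0191.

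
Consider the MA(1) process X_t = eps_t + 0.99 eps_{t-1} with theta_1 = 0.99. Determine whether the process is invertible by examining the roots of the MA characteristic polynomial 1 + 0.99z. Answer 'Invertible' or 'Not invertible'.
\text{Invertible}

The MA(q) characteristic polynomial is P(z) = 1 + 0.99z.
Invertibility requires all roots to lie outside the unit circle, i.e. |z| > 1 for every root.
This is linear in z: 1 + (0.99) z = 0  =>  z = -1/(0.99) = -1.010101,  |z| = 1.010101.
Moduli of all roots: 1.0101.
All moduli strictly greater than 1? Yes.
Verdict: Invertible.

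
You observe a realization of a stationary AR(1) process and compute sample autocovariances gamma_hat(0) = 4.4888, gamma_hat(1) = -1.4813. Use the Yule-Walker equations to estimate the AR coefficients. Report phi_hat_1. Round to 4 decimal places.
\hat\phi_{1} = -0.3300

The Yule-Walker equations for an AR(p) process read, in matrix form,
  Gamma_p phi = r_p,   with   (Gamma_p)_{ij} = gamma(|i - j|),
                       (r_p)_i = gamma(i),   i,j = 1..p.
Substitute the sample gammas (Toeplitz matrix and right-hand side of size 1):
  Gamma_p = [[4.4888]]
  r_p     = [-1.4813]
With p = 1 this is the single equation gamma(0) phi_1 = gamma(1):
  phi_hat_1 = gamma(1) / gamma(0) = -1.4813 / 4.4888 = -0.3300.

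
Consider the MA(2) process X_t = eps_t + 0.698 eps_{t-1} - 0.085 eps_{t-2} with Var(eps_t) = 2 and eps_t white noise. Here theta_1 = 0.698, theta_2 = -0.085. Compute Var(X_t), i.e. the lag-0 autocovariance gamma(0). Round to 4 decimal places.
\gamma(0) = 2.9889

For an MA(q) process X_t = eps_t + sum_i theta_i eps_{t-i} with
Var(eps_t) = sigma^2, the variance is
  gamma(0) = sigma^2 * (1 + sum_i theta_i^2).
  sum_i theta_i^2 = (0.698)^2 + (-0.085)^2 = 0.487204 + 0.007225 = 0.494429.
  gamma(0) = 2 * (1 + 0.494429) = 2 * 1.494429 = 2.988858, which rounds to 2.9889.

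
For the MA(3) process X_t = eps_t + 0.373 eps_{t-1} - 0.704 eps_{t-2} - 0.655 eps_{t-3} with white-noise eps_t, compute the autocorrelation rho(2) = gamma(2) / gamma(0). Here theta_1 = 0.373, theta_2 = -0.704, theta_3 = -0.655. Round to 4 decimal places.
\rho(2) = -0.4595

For an MA(q) process with theta_0 = 1, the autocovariance is
  gamma(k) = sigma^2 * sum_{i=0..q-k} theta_i * theta_{i+k},
and rho(k) = gamma(k) / gamma(0). Sigma^2 cancels.
  numerator   = (1)*(-0.704) + (0.373)*(-0.655) = -0.948315.
  denominator = (1)^2 + (0.373)^2 + (-0.704)^2 + (-0.655)^2 = 2.06377.
  rho(2) = -0.948315 / 2.06377 = -0.4595.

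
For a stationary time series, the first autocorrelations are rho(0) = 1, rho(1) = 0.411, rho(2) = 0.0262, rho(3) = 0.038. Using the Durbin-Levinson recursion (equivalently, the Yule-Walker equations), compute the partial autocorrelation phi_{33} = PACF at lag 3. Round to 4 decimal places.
\phi_{33} = 0.1190

The PACF at lag k is phi_{kk}, the last component of the solution
to the Yule-Walker system G_k phi = r_k where
  (G_k)_{ij} = rho(|i - j|), (r_k)_i = rho(i), i,j = 1..k.
Equivalently, Durbin-Levinson gives phi_{kk} iteratively:
  phi_{11} = rho(1)
  phi_{kk} = [rho(k) - sum_{j=1..k-1} phi_{k-1,j} rho(k-j)]
            / [1 - sum_{j=1..k-1} phi_{k-1,j} rho(j)],
  phi_{k,j} = phi_{k-1,j} - phi_{kk} phi_{k-1,k-j},  j = 1..k-1.
Step k = 1:
  phi_11 = rho(1) = 0.411.
Step k = 2:
  phi_22 = [rho(2) - phi_11 rho(1)] / [1 - phi_11 rho(1)] = [0.0262 - (0.411)(0.411)] / [1 - (0.411)(0.411)]
         = -0.142721 / 0.831079 = -0.17173.
  Update: phi_21 = phi_11 - phi_22 phi_11 = 0.411 - (-0.17173)(0.411) = 0.481581.
Step k = 3:
  phi_33 = [rho(3) - phi_21 rho(2) - phi_22 rho(1)] / [1 - phi_21 rho(1) - phi_22 rho(2)]
    numerator   = 0.038 - (0.481581)(0.0262) - (-0.17173)(0.411) = 0.09596351
    denominator = 1 - (0.481581)(0.411) - (-0.17173)(0.0262) = 0.80656956
  phi_33 = 0.09596351 / 0.80656956 = 0.119.
Therefore phi_{33} = 0.1190.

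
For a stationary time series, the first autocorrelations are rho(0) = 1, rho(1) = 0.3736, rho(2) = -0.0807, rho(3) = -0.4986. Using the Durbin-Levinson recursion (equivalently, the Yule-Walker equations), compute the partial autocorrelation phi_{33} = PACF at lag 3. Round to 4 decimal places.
\phi_{33} = -0.4541

The PACF at lag k is phi_{kk}, the last component of the solution
to the Yule-Walker system G_k phi = r_k where
  (G_k)_{ij} = rho(|i - j|), (r_k)_i = rho(i), i,j = 1..k.
Equivalently, Durbin-Levinson gives phi_{kk} iteratively:
  phi_{11} = rho(1)
  phi_{kk} = [rho(k) - sum_{j=1..k-1} phi_{k-1,j} rho(k-j)]
            / [1 - sum_{j=1..k-1} phi_{k-1,j} rho(j)],
  phi_{k,j} = phi_{k-1,j} - phi_{kk} phi_{k-1,k-j},  j = 1..k-1.
Step k = 1:
  phi_11 = rho(1) = 0.3736.
Step k = 2:
  phi_22 = [rho(2) - phi_11 rho(1)] / [1 - phi_11 rho(1)] = [-0.0807 - (0.3736)(0.3736)] / [1 - (0.3736)(0.3736)]
         = -0.22027696 / 0.86042304 = -0.25601.
  Update: phi_21 = phi_11 - phi_22 phi_11 = 0.3736 - (-0.25601)(0.3736) = 0.469245.
Step k = 3:
  phi_33 = [rho(3) - phi_21 rho(2) - phi_22 rho(1)] / [1 - phi_21 rho(1) - phi_22 rho(2)]
    numerator   = -0.4986 - (0.469245)(-0.0807) - (-0.25601)(0.3736) = -0.36508654
    denominator = 1 - (0.469245)(0.3736) - (-0.25601)(-0.0807) = 0.80402992
  phi_33 = -0.36508654 / 0.80402992 = -0.4541.
Therefore phi_{33} = -0.4541.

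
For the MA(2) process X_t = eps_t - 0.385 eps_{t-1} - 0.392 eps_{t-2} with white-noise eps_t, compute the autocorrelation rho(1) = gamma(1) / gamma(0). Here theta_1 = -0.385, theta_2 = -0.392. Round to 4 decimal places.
\rho(1) = -0.1798

For an MA(q) process with theta_0 = 1, the autocovariance is
  gamma(k) = sigma^2 * sum_{i=0..q-k} theta_i * theta_{i+k},
and rho(k) = gamma(k) / gamma(0). Sigma^2 cancels.
  numerator   = (1)*(-0.385) + (-0.385)*(-0.392) = -0.23408.
  denominator = (1)^2 + (-0.385)^2 + (-0.392)^2 = 1.301889.
  rho(1) = -0.23408 / 1.301889 = -0.1798.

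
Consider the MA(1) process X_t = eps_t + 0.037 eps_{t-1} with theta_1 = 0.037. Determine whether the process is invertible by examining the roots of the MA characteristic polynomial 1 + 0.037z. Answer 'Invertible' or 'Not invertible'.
\text{Invertible}

The MA(q) characteristic polynomial is P(z) = 1 + 0.037z.
Invertibility requires all roots to lie outside the unit circle, i.e. |z| > 1 for every root.
This is linear in z: 1 + (0.037) z = 0  =>  z = -1/(0.037) = -27.027027,  |z| = 27.027027.
Moduli of all roots: 27.0270.
All moduli strictly greater than 1? Yes.
Verdict: Invertible.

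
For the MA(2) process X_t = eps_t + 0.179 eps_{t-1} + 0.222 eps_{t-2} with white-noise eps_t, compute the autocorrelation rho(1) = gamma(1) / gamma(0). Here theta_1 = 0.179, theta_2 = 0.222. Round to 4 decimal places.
\rho(1) = 0.2023

For an MA(q) process with theta_0 = 1, the autocovariance is
  gamma(k) = sigma^2 * sum_{i=0..q-k} theta_i * theta_{i+k},
and rho(k) = gamma(k) / gamma(0). Sigma^2 cancels.
  numerator   = (1)*(0.179) + (0.179)*(0.222) = 0.218738.
  denominator = (1)^2 + (0.179)^2 + (0.222)^2 = 1.081325.
  rho(1) = 0.218738 / 1.081325 = 0.2023.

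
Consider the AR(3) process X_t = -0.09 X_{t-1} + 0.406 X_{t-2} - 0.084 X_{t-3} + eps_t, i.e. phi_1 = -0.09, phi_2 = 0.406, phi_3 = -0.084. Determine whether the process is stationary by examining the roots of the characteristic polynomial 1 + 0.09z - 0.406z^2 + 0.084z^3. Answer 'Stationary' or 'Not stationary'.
\text{Stationary}

The AR(p) characteristic polynomial is P(z) = 1 + 0.09z - 0.406z^2 + 0.084z^3.
Stationarity requires all roots to lie outside the unit circle, i.e. |z| > 1 for every root.
Degree 3: look for a simple real root z0 first, then factor out (1 - z/z0) and solve the remaining quadratic.
Testing z0 = 2.5: P(2.5) = 1 + (0.09)(2.5) + (-0.406)(2.5)^2 + (0.084)(2.5)^3
  = 1 + (0.225) + (-2.5375) + (1.3125) = 0.  So z_0 = 2.5 is a root, |z_0| = 2.5.
Divide out the factor (1 - 0.4 z) = (1 - z/z0) (since 1/z0 = 0.4):
  P(z) = (1 - 0.4 z)(1 + (0.49) z + (-0.21) z^2)
  [check: z-coef 0.49 - (0.4) = 0.09; z^2-coef -0.21 - (0.4)(0.49) = -0.406; z^3-coef -(0.4)(-0.21) = 0.084.]
Remaining roots from the quadratic factor 1 + (0.49) z + (-0.21) z^2:
  Set 1 + (0.49) z + (-0.21) z^2 = 0, i.e. a z^2 + b z + c = 0 with a = -0.21, b = 0.49, c = 1.
  Discriminant D = b^2 - 4ac = (0.49)^2 - 4*(-0.21)*1 = 0.2401 - (-0.84) = 1.0801.
  D >= 0, so the roots are real: z = (-b +/- sqrt(D)) / (2a) = (-0.49 +/- 1.039279) / (-0.42).
    z_1 = (-0.49 + 1.039279) / (-0.42) = -1.3078,   |z_1| = 1.3078.
    z_2 = (-0.49 - 1.039279) / (-0.42) = 3.6411,   |z_2| = 3.6411.
Moduli of all roots: 2.5000, 1.3078, 3.6411.
All moduli strictly greater than 1? Yes.
Verdict: Stationary.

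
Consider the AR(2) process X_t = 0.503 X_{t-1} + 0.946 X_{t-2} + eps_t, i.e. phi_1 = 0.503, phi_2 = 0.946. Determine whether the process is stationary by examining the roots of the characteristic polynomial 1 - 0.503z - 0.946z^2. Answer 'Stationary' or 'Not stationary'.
\text{Not stationary}

The AR(p) characteristic polynomial is P(z) = 1 - 0.503z - 0.946z^2.
Stationarity requires all roots to lie outside the unit circle, i.e. |z| > 1 for every root.
Set 1 + (-0.503) z + (-0.946) z^2 = 0, i.e. a z^2 + b z + c = 0 with a = -0.946, b = -0.503, c = 1.
Discriminant D = b^2 - 4ac = (-0.503)^2 - 4*(-0.946)*1 = 0.253009 - (-3.784) = 4.037009.
D >= 0, so the roots are real: z = (-b +/- sqrt(D)) / (2a) = (0.503 +/- 2.009231) / (-1.892).
  z_1 = (0.503 + 2.009231) / (-1.892) = -1.3278,   |z_1| = 1.3278.
  z_2 = (0.503 - 2.009231) / (-1.892) = 0.7961,   |z_2| = 0.7961.
Moduli of all roots: 1.3278, 0.7961.
All moduli strictly greater than 1? No.
Verdict: Not stationary.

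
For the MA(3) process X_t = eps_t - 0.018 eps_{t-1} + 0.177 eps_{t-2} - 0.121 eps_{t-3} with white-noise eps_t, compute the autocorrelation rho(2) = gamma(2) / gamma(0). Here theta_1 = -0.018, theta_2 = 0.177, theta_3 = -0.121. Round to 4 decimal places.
\rho(2) = 0.1713

For an MA(q) process with theta_0 = 1, the autocovariance is
  gamma(k) = sigma^2 * sum_{i=0..q-k} theta_i * theta_{i+k},
and rho(k) = gamma(k) / gamma(0). Sigma^2 cancels.
  numerator   = (1)*(0.177) + (-0.018)*(-0.121) = 0.179178.
  denominator = (1)^2 + (-0.018)^2 + (0.177)^2 + (-0.121)^2 = 1.046294.
  rho(2) = 0.179178 / 1.046294 = 0.1713.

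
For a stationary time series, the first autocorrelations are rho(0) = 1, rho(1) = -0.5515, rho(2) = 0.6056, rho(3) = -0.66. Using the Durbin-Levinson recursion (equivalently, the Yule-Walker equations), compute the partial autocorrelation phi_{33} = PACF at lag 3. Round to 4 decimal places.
\phi_{33} = -0.4100

The PACF at lag k is phi_{kk}, the last component of the solution
to the Yule-Walker system G_k phi = r_k where
  (G_k)_{ij} = rho(|i - j|), (r_k)_i = rho(i), i,j = 1..k.
Equivalently, Durbin-Levinson gives phi_{kk} iteratively:
  phi_{11} = rho(1)
  phi_{kk} = [rho(k) - sum_{j=1..k-1} phi_{k-1,j} rho(k-j)]
            / [1 - sum_{j=1..k-1} phi_{k-1,j} rho(j)],
  phi_{k,j} = phi_{k-1,j} - phi_{kk} phi_{k-1,k-j},  j = 1..k-1.
Step k = 1:
  phi_11 = rho(1) = -0.5515.
Step k = 2:
  phi_22 = [rho(2) - phi_11 rho(1)] / [1 - phi_11 rho(1)] = [0.6056 - (-0.5515)(-0.5515)] / [1 - (-0.5515)(-0.5515)]
         = 0.30144775 / 0.69584775 = 0.433209.
  Update: phi_21 = phi_11 - phi_22 phi_11 = -0.5515 - (0.433209)(-0.5515) = -0.312585.
Step k = 3:
  phi_33 = [rho(3) - phi_21 rho(2) - phi_22 rho(1)] / [1 - phi_21 rho(1) - phi_22 rho(2)]
    numerator   = -0.66 - (-0.312585)(0.6056) - (0.433209)(-0.5515) = -0.23178354
    denominator = 1 - (-0.312585)(-0.5515) - (0.433209)(0.6056) = 0.56525777
  phi_33 = -0.23178354 / 0.56525777 = -0.41.
Therefore phi_{33} = -0.4100.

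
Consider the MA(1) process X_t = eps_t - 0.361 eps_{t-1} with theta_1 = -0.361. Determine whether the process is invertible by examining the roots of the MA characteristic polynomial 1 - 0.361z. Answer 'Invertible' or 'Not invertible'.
\text{Invertible}

The MA(q) characteristic polynomial is P(z) = 1 - 0.361z.
Invertibility requires all roots to lie outside the unit circle, i.e. |z| > 1 for every root.
This is linear in z: 1 + (-0.361) z = 0  =>  z = -1/(-0.361) = 2.770083,  |z| = 2.770083.
Moduli of all roots: 2.7701.
All moduli strictly greater than 1? Yes.
Verdict: Invertible.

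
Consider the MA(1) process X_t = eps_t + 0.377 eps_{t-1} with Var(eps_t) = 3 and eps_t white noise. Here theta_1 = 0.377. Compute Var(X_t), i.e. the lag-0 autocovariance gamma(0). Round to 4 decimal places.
\gamma(0) = 3.4264

For an MA(q) process X_t = eps_t + sum_i theta_i eps_{t-i} with
Var(eps_t) = sigma^2, the variance is
  gamma(0) = sigma^2 * (1 + sum_i theta_i^2).
  sum_i theta_i^2 = (0.377)^2 = 0.142129.
  gamma(0) = 3 * (1 + 0.142129) = 3 * 1.142129 = 3.426387, which rounds to 3.4264.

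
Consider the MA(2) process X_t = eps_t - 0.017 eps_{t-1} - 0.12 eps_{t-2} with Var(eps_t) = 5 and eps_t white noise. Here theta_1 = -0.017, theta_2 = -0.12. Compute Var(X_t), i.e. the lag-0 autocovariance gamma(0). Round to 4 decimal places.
\gamma(0) = 5.0734

For an MA(q) process X_t = eps_t + sum_i theta_i eps_{t-i} with
Var(eps_t) = sigma^2, the variance is
  gamma(0) = sigma^2 * (1 + sum_i theta_i^2).
  sum_i theta_i^2 = (-0.017)^2 + (-0.12)^2 = 0.000289 + 0.0144 = 0.014689.
  gamma(0) = 5 * (1 + 0.014689) = 5 * 1.014689 = 5.073445, which rounds to 5.0734.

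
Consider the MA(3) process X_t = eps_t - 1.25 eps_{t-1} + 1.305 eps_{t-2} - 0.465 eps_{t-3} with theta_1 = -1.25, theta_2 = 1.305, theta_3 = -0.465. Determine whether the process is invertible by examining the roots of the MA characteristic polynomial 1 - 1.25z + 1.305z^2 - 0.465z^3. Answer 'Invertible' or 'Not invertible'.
\text{Invertible}

The MA(q) characteristic polynomial is P(z) = 1 - 1.25z + 1.305z^2 - 0.465z^3.
Invertibility requires all roots to lie outside the unit circle, i.e. |z| > 1 for every root.
Degree 3: look for a simple real root z0 first, then factor out (1 - z/z0) and solve the remaining quadratic.
Testing z0 = 2: P(2) = 1 + (-1.25)(2) + (1.305)(2)^2 + (-0.465)(2)^3
  = 1 + (-2.5) + (5.22) + (-3.72) = 0.  So z_0 = 2 is a root, |z_0| = 2.
Divide out the factor (1 - 0.5 z) = (1 - z/z0) (since 1/z0 = 0.5):
  P(z) = (1 - 0.5 z)(1 + (-0.75) z + (0.93) z^2)
  [check: z-coef -0.75 - (0.5) = -1.25; z^2-coef 0.93 - (0.5)(-0.75) = 1.305; z^3-coef -(0.5)(0.93) = -0.465.]
Remaining roots from the quadratic factor 1 + (-0.75) z + (0.93) z^2:
  Set 1 + (-0.75) z + (0.93) z^2 = 0, i.e. a z^2 + b z + c = 0 with a = 0.93, b = -0.75, c = 1.
  Discriminant D = b^2 - 4ac = (-0.75)^2 - 4*(0.93)*1 = 0.5625 - (3.72) = -3.1575.
  D < 0, so the roots are the complex-conjugate pair z = (-b +/- i sqrt(-D)) / (2a) = 0.4032 +/- 0.9553i.
  For a conjugate pair |z|^2 = z * conj(z) = (product of roots) = c/a = 1/(0.93) = 1.075269, so |z| = sqrt(1.075269) = 1.037 for both roots.
Moduli of all roots: 2.0000, 1.0370, 1.0370.
All moduli strictly greater than 1? Yes.
Verdict: Invertible.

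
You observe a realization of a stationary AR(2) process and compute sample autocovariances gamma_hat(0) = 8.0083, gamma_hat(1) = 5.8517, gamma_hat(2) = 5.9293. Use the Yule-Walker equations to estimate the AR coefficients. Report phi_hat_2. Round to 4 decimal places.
\hat\phi_{2} = 0.4430

The Yule-Walker equations for an AR(p) process read, in matrix form,
  Gamma_p phi = r_p,   with   (Gamma_p)_{ij} = gamma(|i - j|),
                       (r_p)_i = gamma(i),   i,j = 1..p.
Substitute the sample gammas (Toeplitz matrix and right-hand side of size 2):
  Gamma_p = [[8.0083, 5.8517], [5.8517, 8.0083]]
  r_p     = [5.8517, 5.9293]
Written out:
  8.0083 phi_1 + 5.8517 phi_2 = 5.8517
  5.8517 phi_1 + 8.0083 phi_2 = 5.9293
Solve by Cramer's rule:
  det = gamma(0)^2 - gamma(1)^2 = (8.0083)^2 - (5.8517)^2 = 64.13286889 - 34.24239289 = 29.890476
  phi_hat_1 = [gamma(1) gamma(0) - gamma(1) gamma(2)] / det = [(5.8517)(8.0083) - (5.8517)(5.9293)] / 29.890476 = 12.1656843 / 29.890476 = 0.407
  phi_hat_2 = [gamma(0) gamma(2) - gamma(1)^2] / det = [(8.0083)(5.9293) - (5.8517)^2] / 29.890476 = 13.2412203 / 29.890476 = 0.443
So phi_hat = [0.4070, 0.4430].
Therefore phi_hat_2 = 0.4430.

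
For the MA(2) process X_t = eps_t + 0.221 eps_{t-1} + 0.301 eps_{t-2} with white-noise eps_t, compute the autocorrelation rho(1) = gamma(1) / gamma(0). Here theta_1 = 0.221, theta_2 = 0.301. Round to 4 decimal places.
\rho(1) = 0.2523

For an MA(q) process with theta_0 = 1, the autocovariance is
  gamma(k) = sigma^2 * sum_{i=0..q-k} theta_i * theta_{i+k},
and rho(k) = gamma(k) / gamma(0). Sigma^2 cancels.
  numerator   = (1)*(0.221) + (0.221)*(0.301) = 0.287521.
  denominator = (1)^2 + (0.221)^2 + (0.301)^2 = 1.139442.
  rho(1) = 0.287521 / 1.139442 = 0.2523.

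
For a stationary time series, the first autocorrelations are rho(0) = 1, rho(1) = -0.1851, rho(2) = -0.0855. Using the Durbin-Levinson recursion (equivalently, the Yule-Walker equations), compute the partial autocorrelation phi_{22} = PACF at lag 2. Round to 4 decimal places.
\phi_{22} = -0.1240

The PACF at lag k is phi_{kk}, the last component of the solution
to the Yule-Walker system G_k phi = r_k where
  (G_k)_{ij} = rho(|i - j|), (r_k)_i = rho(i), i,j = 1..k.
Equivalently, Durbin-Levinson gives phi_{kk} iteratively:
  phi_{11} = rho(1)
  phi_{kk} = [rho(k) - sum_{j=1..k-1} phi_{k-1,j} rho(k-j)]
            / [1 - sum_{j=1..k-1} phi_{k-1,j} rho(j)],
  phi_{k,j} = phi_{k-1,j} - phi_{kk} phi_{k-1,k-j},  j = 1..k-1.
Step k = 1:
  phi_11 = rho(1) = -0.1851.
Step k = 2:
  phi_22 = [rho(2) - phi_11 rho(1)] / [1 - phi_11 rho(1)] = [-0.0855 - (-0.1851)(-0.1851)] / [1 - (-0.1851)(-0.1851)]
         = -0.11976201 / 0.96573799 = -0.124.
Therefore phi_{22} = -0.1240.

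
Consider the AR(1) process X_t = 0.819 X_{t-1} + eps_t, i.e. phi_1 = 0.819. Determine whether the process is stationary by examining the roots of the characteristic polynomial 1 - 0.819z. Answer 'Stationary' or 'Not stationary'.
\text{Stationary}

The AR(p) characteristic polynomial is P(z) = 1 - 0.819z.
Stationarity requires all roots to lie outside the unit circle, i.e. |z| > 1 for every root.
This is linear in z: 1 + (-0.819) z = 0  =>  z = -1/(-0.819) = 1.221001,  |z| = 1.221001.
Moduli of all roots: 1.2210.
All moduli strictly greater than 1? Yes.
Verdict: Stationary.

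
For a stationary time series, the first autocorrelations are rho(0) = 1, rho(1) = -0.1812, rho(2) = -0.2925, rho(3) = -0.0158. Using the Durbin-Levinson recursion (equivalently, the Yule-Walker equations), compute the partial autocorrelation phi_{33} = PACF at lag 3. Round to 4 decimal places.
\phi_{33} = -0.1721

The PACF at lag k is phi_{kk}, the last component of the solution
to the Yule-Walker system G_k phi = r_k where
  (G_k)_{ij} = rho(|i - j|), (r_k)_i = rho(i), i,j = 1..k.
Equivalently, Durbin-Levinson gives phi_{kk} iteratively:
  phi_{11} = rho(1)
  phi_{kk} = [rho(k) - sum_{j=1..k-1} phi_{k-1,j} rho(k-j)]
            / [1 - sum_{j=1..k-1} phi_{k-1,j} rho(j)],
  phi_{k,j} = phi_{k-1,j} - phi_{kk} phi_{k-1,k-j},  j = 1..k-1.
Step k = 1:
  phi_11 = rho(1) = -0.1812.
Step k = 2:
  phi_22 = [rho(2) - phi_11 rho(1)] / [1 - phi_11 rho(1)] = [-0.2925 - (-0.1812)(-0.1812)] / [1 - (-0.1812)(-0.1812)]
         = -0.32533344 / 0.96716656 = -0.336378.
  Update: phi_21 = phi_11 - phi_22 phi_11 = -0.1812 - (-0.336378)(-0.1812) = -0.242152.
Step k = 3:
  phi_33 = [rho(3) - phi_21 rho(2) - phi_22 rho(1)] / [1 - phi_21 rho(1) - phi_22 rho(2)]
    numerator   = -0.0158 - (-0.242152)(-0.2925) - (-0.336378)(-0.1812) = -0.14758104
    denominator = 1 - (-0.242152)(-0.1812) - (-0.336378)(-0.2925) = 0.85773159
  phi_33 = -0.14758104 / 0.85773159 = -0.1721.
Therefore phi_{33} = -0.1721.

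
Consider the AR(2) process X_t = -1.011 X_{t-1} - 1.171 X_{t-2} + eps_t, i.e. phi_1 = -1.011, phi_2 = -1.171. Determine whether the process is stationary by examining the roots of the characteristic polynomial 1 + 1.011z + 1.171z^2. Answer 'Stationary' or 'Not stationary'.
\text{Not stationary}

The AR(p) characteristic polynomial is P(z) = 1 + 1.011z + 1.171z^2.
Stationarity requires all roots to lie outside the unit circle, i.e. |z| > 1 for every root.
Set 1 + (1.011) z + (1.171) z^2 = 0, i.e. a z^2 + b z + c = 0 with a = 1.171, b = 1.011, c = 1.
Discriminant D = b^2 - 4ac = (1.011)^2 - 4*(1.171)*1 = 1.022121 - (4.684) = -3.661879.
D < 0, so the roots are the complex-conjugate pair z = (-b +/- i sqrt(-D)) / (2a) = -0.4317 +/- 0.8171i.
For a conjugate pair |z|^2 = z * conj(z) = (product of roots) = c/a = 1/(1.171) = 0.853971, so |z| = sqrt(0.853971) = 0.9241 for both roots.
Moduli of all roots: 0.9241, 0.9241.
All moduli strictly greater than 1? No.
Verdict: Not stationary.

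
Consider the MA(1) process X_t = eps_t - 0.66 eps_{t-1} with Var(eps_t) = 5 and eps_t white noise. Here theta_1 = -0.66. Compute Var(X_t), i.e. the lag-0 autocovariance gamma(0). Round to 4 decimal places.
\gamma(0) = 7.1780

For an MA(q) process X_t = eps_t + sum_i theta_i eps_{t-i} with
Var(eps_t) = sigma^2, the variance is
  gamma(0) = sigma^2 * (1 + sum_i theta_i^2).
  sum_i theta_i^2 = (-0.66)^2 = 0.4356.
  gamma(0) = 5 * (1 + 0.4356) = 5 * 1.4356 = 7.178, which rounds to 7.1780.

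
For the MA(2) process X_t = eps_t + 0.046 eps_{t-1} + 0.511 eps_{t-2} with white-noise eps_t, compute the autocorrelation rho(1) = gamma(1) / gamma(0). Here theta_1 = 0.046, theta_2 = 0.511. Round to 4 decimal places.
\rho(1) = 0.0550

For an MA(q) process with theta_0 = 1, the autocovariance is
  gamma(k) = sigma^2 * sum_{i=0..q-k} theta_i * theta_{i+k},
and rho(k) = gamma(k) / gamma(0). Sigma^2 cancels.
  numerator   = (1)*(0.046) + (0.046)*(0.511) = 0.069506.
  denominator = (1)^2 + (0.046)^2 + (0.511)^2 = 1.263237.
  rho(1) = 0.069506 / 1.263237 = 0.0550.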